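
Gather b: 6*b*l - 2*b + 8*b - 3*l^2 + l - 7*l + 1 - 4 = b*(6*l + 6) - 3*l^2 - 6*l - 3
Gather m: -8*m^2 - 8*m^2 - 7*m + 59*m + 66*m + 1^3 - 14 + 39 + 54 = -16*m^2 + 118*m + 80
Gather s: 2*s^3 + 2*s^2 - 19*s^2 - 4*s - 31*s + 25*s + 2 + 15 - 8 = 2*s^3 - 17*s^2 - 10*s + 9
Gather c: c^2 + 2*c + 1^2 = c^2 + 2*c + 1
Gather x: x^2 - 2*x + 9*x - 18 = x^2 + 7*x - 18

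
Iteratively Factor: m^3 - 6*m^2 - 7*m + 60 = (m - 5)*(m^2 - m - 12) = (m - 5)*(m + 3)*(m - 4)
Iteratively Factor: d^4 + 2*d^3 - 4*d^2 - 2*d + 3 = (d + 3)*(d^3 - d^2 - d + 1) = (d - 1)*(d + 3)*(d^2 - 1) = (d - 1)^2*(d + 3)*(d + 1)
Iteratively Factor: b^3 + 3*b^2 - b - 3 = (b - 1)*(b^2 + 4*b + 3) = (b - 1)*(b + 1)*(b + 3)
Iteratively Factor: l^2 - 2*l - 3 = (l + 1)*(l - 3)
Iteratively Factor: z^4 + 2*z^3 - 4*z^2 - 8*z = (z)*(z^3 + 2*z^2 - 4*z - 8) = z*(z + 2)*(z^2 - 4) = z*(z + 2)^2*(z - 2)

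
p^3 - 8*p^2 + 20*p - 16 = (p - 4)*(p - 2)^2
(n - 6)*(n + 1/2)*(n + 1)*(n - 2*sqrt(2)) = n^4 - 9*n^3/2 - 2*sqrt(2)*n^3 - 17*n^2/2 + 9*sqrt(2)*n^2 - 3*n + 17*sqrt(2)*n + 6*sqrt(2)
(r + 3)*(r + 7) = r^2 + 10*r + 21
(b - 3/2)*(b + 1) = b^2 - b/2 - 3/2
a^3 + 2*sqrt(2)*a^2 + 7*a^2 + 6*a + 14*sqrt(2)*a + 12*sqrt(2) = (a + 1)*(a + 6)*(a + 2*sqrt(2))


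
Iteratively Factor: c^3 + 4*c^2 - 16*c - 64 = (c - 4)*(c^2 + 8*c + 16) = (c - 4)*(c + 4)*(c + 4)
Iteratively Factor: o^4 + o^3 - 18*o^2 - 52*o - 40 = (o + 2)*(o^3 - o^2 - 16*o - 20) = (o + 2)^2*(o^2 - 3*o - 10) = (o - 5)*(o + 2)^2*(o + 2)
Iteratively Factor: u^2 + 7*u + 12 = (u + 3)*(u + 4)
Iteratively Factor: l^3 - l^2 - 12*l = (l + 3)*(l^2 - 4*l) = (l - 4)*(l + 3)*(l)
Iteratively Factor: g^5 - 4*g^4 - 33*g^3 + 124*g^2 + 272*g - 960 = (g + 4)*(g^4 - 8*g^3 - g^2 + 128*g - 240) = (g - 3)*(g + 4)*(g^3 - 5*g^2 - 16*g + 80) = (g - 5)*(g - 3)*(g + 4)*(g^2 - 16) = (g - 5)*(g - 4)*(g - 3)*(g + 4)*(g + 4)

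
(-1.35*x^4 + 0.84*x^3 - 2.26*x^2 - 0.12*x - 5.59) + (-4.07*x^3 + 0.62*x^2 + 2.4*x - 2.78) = -1.35*x^4 - 3.23*x^3 - 1.64*x^2 + 2.28*x - 8.37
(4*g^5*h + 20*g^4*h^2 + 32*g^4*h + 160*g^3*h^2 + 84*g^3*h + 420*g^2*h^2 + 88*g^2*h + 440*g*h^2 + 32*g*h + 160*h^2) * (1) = 4*g^5*h + 20*g^4*h^2 + 32*g^4*h + 160*g^3*h^2 + 84*g^3*h + 420*g^2*h^2 + 88*g^2*h + 440*g*h^2 + 32*g*h + 160*h^2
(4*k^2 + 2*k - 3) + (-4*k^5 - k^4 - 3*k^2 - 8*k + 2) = -4*k^5 - k^4 + k^2 - 6*k - 1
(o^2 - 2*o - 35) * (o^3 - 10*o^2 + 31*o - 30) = o^5 - 12*o^4 + 16*o^3 + 258*o^2 - 1025*o + 1050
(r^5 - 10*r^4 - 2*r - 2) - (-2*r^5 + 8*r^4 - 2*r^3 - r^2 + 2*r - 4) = 3*r^5 - 18*r^4 + 2*r^3 + r^2 - 4*r + 2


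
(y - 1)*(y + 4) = y^2 + 3*y - 4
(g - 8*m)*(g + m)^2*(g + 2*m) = g^4 - 4*g^3*m - 27*g^2*m^2 - 38*g*m^3 - 16*m^4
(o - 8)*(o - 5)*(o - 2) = o^3 - 15*o^2 + 66*o - 80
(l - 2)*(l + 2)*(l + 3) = l^3 + 3*l^2 - 4*l - 12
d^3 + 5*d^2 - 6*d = d*(d - 1)*(d + 6)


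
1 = 1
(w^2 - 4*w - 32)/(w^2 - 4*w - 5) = (-w^2 + 4*w + 32)/(-w^2 + 4*w + 5)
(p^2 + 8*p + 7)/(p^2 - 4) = (p^2 + 8*p + 7)/(p^2 - 4)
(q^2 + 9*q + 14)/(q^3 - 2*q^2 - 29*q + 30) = (q^2 + 9*q + 14)/(q^3 - 2*q^2 - 29*q + 30)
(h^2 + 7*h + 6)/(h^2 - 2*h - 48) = (h + 1)/(h - 8)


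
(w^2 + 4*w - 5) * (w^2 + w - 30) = w^4 + 5*w^3 - 31*w^2 - 125*w + 150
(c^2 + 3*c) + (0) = c^2 + 3*c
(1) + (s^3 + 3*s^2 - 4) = s^3 + 3*s^2 - 3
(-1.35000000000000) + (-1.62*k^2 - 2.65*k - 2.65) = -1.62*k^2 - 2.65*k - 4.0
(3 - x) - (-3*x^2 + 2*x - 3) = 3*x^2 - 3*x + 6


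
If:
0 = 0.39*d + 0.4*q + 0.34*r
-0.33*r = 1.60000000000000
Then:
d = 4.22688422688423 - 1.02564102564103*q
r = -4.85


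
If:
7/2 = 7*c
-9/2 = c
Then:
No Solution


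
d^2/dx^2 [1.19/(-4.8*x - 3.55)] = -54.8352/(4.8*x + 3.55)^3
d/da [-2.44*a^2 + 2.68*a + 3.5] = 2.68 - 4.88*a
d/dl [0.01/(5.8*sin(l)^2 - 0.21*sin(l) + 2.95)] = (0.0021 - 0.116*sin(l))*cos(l)/(5.8*sin(l)^2 - 0.21*sin(l) + 2.95)^2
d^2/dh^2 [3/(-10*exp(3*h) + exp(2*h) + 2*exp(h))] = 6*(4*(-15*exp(2*h) + exp(h) + 1)^2 + (-10*exp(2*h) + exp(h) + 2)*(45*exp(2*h) - 2*exp(h) - 1))*exp(-h)/(-10*exp(2*h) + exp(h) + 2)^3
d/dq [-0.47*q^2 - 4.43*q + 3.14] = -0.94*q - 4.43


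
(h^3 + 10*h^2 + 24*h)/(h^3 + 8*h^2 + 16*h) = (h + 6)/(h + 4)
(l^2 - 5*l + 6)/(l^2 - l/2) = 2*(l^2 - 5*l + 6)/(l*(2*l - 1))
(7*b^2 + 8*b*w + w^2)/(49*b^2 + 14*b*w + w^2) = (b + w)/(7*b + w)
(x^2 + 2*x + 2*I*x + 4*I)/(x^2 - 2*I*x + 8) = (x + 2)/(x - 4*I)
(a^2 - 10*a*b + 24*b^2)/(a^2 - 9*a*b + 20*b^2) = (a - 6*b)/(a - 5*b)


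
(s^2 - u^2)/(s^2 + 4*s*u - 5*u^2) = (s + u)/(s + 5*u)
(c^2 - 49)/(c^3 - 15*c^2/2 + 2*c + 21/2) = 2*(c + 7)/(2*c^2 - c - 3)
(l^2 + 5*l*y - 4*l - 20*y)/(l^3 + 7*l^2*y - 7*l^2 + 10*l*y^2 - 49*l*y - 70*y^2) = (l - 4)/(l^2 + 2*l*y - 7*l - 14*y)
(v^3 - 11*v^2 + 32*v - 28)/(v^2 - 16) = (v^3 - 11*v^2 + 32*v - 28)/(v^2 - 16)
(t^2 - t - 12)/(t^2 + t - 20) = (t + 3)/(t + 5)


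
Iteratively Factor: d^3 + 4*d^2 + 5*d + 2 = (d + 2)*(d^2 + 2*d + 1) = (d + 1)*(d + 2)*(d + 1)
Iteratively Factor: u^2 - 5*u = (u)*(u - 5)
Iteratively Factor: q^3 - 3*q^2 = (q)*(q^2 - 3*q) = q*(q - 3)*(q)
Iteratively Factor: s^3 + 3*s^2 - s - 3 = (s + 3)*(s^2 - 1) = (s + 1)*(s + 3)*(s - 1)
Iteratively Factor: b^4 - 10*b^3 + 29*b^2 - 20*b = (b)*(b^3 - 10*b^2 + 29*b - 20) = b*(b - 1)*(b^2 - 9*b + 20) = b*(b - 5)*(b - 1)*(b - 4)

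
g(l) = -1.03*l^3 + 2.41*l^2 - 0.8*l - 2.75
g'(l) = -3.09*l^2 + 4.82*l - 0.8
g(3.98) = -32.69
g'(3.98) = -30.56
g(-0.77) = -0.23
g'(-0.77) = -6.34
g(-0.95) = 1.07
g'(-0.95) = -8.17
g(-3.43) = 69.91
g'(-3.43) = -53.69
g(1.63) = -2.11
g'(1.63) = -1.15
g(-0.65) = -0.93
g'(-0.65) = -5.24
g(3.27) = -15.61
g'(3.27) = -18.08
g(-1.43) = 6.33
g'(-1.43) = -14.01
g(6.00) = -143.27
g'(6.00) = -83.12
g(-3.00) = 49.15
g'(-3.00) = -43.07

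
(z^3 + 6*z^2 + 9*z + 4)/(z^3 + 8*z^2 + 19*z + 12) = (z + 1)/(z + 3)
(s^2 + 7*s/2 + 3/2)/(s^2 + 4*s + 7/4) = 2*(s + 3)/(2*s + 7)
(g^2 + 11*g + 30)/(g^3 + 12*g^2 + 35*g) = (g + 6)/(g*(g + 7))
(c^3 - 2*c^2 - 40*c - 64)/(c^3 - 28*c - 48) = (c - 8)/(c - 6)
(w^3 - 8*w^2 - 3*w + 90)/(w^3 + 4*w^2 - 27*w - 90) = (w - 6)/(w + 6)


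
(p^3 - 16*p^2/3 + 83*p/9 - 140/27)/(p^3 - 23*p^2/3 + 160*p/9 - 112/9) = (p - 5/3)/(p - 4)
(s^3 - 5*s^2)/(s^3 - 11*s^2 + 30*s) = s/(s - 6)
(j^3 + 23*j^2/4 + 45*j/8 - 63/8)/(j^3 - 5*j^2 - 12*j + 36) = (8*j^2 + 22*j - 21)/(8*(j^2 - 8*j + 12))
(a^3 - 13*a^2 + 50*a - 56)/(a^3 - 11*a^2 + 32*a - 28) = (a - 4)/(a - 2)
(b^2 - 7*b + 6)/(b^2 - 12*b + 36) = (b - 1)/(b - 6)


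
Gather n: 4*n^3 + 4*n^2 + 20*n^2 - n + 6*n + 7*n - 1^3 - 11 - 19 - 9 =4*n^3 + 24*n^2 + 12*n - 40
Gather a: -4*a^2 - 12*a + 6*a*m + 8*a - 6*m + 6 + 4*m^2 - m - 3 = -4*a^2 + a*(6*m - 4) + 4*m^2 - 7*m + 3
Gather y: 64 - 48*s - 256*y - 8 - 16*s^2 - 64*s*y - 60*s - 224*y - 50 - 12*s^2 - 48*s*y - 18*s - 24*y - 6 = -28*s^2 - 126*s + y*(-112*s - 504)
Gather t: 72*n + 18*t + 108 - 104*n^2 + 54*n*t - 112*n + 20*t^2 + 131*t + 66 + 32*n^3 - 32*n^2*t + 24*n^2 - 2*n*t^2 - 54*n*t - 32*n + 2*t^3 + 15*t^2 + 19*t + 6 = 32*n^3 - 80*n^2 - 72*n + 2*t^3 + t^2*(35 - 2*n) + t*(168 - 32*n^2) + 180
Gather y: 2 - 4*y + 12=14 - 4*y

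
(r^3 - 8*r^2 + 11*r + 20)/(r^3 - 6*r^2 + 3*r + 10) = (r - 4)/(r - 2)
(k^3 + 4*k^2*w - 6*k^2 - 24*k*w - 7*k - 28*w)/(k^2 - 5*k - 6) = (k^2 + 4*k*w - 7*k - 28*w)/(k - 6)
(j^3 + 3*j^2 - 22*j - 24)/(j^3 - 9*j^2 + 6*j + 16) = (j^2 + 2*j - 24)/(j^2 - 10*j + 16)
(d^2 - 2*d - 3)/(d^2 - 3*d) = (d + 1)/d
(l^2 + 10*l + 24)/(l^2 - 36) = (l + 4)/(l - 6)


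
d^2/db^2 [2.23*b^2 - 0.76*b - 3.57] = 4.46000000000000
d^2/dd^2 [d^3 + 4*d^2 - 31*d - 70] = 6*d + 8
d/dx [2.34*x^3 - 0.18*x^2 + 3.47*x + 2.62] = 7.02*x^2 - 0.36*x + 3.47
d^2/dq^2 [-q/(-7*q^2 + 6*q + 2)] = 2*(-4*q*(7*q - 3)^2 + 3*(2 - 7*q)*(-7*q^2 + 6*q + 2))/(-7*q^2 + 6*q + 2)^3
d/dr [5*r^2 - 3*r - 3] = 10*r - 3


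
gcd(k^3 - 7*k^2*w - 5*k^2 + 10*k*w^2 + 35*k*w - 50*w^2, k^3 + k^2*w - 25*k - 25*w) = k - 5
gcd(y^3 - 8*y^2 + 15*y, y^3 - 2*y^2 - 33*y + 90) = y^2 - 8*y + 15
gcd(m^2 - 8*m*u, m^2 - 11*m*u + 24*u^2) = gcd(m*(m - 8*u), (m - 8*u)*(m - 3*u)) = -m + 8*u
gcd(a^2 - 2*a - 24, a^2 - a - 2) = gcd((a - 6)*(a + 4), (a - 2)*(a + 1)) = 1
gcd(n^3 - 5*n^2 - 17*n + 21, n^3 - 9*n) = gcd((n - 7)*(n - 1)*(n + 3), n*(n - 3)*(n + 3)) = n + 3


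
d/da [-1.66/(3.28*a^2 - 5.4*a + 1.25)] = (10.8896*a - 8.964)/(3.28*a^2 - 5.4*a + 1.25)^2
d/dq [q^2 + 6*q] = 2*q + 6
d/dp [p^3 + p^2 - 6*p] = 3*p^2 + 2*p - 6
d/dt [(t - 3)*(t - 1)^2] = (t - 1)*(3*t - 7)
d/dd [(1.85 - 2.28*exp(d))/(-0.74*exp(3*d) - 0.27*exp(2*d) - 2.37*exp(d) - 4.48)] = (-3.3744*exp(3*d) + 3.4914*exp(2*d) + 0.999*exp(d) + 14.5989)*exp(d)/(0.5476*exp(6*d) + 0.3996*exp(5*d) + 3.5805*exp(4*d) + 7.9102*exp(3*d) + 8.0361*exp(2*d) + 21.2352*exp(d) + 20.0704)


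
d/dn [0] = 0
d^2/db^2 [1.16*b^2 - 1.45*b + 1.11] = 2.32000000000000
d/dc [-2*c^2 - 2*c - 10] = -4*c - 2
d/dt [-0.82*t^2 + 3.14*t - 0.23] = 3.14 - 1.64*t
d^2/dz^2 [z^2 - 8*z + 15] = 2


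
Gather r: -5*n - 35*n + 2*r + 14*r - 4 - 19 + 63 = -40*n + 16*r + 40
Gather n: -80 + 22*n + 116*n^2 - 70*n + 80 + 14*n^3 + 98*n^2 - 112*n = 14*n^3 + 214*n^2 - 160*n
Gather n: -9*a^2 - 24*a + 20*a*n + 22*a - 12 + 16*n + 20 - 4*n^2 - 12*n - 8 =-9*a^2 - 2*a - 4*n^2 + n*(20*a + 4)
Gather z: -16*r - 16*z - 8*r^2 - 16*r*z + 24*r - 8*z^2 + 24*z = -8*r^2 + 8*r - 8*z^2 + z*(8 - 16*r)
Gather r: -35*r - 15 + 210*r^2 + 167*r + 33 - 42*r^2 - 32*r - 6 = 168*r^2 + 100*r + 12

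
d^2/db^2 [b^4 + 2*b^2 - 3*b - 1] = 12*b^2 + 4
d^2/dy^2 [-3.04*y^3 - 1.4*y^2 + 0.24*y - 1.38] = -18.24*y - 2.8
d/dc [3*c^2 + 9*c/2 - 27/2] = 6*c + 9/2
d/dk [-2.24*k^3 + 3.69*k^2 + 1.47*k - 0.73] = -6.72*k^2 + 7.38*k + 1.47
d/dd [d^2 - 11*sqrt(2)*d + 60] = 2*d - 11*sqrt(2)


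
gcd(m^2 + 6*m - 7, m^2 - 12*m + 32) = 1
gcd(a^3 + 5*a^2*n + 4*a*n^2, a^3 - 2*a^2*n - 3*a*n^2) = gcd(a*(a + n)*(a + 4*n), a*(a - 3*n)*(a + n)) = a^2 + a*n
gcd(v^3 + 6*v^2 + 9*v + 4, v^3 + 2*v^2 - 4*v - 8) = 1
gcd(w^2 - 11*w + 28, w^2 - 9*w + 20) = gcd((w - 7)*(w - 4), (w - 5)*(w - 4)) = w - 4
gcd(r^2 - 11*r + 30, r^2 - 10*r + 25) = r - 5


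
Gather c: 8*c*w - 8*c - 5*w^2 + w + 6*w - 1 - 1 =c*(8*w - 8) - 5*w^2 + 7*w - 2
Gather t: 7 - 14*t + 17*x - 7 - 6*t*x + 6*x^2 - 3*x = t*(-6*x - 14) + 6*x^2 + 14*x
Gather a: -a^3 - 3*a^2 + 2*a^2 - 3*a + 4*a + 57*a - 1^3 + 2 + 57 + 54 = -a^3 - a^2 + 58*a + 112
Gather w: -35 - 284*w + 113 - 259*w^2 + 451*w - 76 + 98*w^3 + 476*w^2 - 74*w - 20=98*w^3 + 217*w^2 + 93*w - 18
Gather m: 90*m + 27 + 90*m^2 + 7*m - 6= 90*m^2 + 97*m + 21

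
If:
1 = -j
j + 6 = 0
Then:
No Solution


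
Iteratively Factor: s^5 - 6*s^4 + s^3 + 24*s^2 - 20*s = (s - 5)*(s^4 - s^3 - 4*s^2 + 4*s) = (s - 5)*(s - 2)*(s^3 + s^2 - 2*s) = (s - 5)*(s - 2)*(s + 2)*(s^2 - s) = s*(s - 5)*(s - 2)*(s + 2)*(s - 1)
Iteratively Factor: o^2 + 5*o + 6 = (o + 2)*(o + 3)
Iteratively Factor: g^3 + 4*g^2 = (g + 4)*(g^2) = g*(g + 4)*(g)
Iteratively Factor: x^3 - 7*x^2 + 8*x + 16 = (x - 4)*(x^2 - 3*x - 4) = (x - 4)*(x + 1)*(x - 4)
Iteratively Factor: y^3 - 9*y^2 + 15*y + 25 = (y + 1)*(y^2 - 10*y + 25) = (y - 5)*(y + 1)*(y - 5)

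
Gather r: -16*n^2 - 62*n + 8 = -16*n^2 - 62*n + 8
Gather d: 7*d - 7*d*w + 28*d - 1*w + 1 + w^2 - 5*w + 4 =d*(35 - 7*w) + w^2 - 6*w + 5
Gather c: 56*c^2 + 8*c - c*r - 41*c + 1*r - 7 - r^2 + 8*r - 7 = 56*c^2 + c*(-r - 33) - r^2 + 9*r - 14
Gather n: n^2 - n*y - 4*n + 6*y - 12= n^2 + n*(-y - 4) + 6*y - 12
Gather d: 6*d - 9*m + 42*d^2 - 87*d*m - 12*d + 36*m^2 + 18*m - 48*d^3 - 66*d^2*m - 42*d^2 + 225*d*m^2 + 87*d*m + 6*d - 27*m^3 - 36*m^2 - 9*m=-48*d^3 - 66*d^2*m + 225*d*m^2 - 27*m^3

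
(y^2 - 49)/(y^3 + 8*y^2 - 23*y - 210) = (y - 7)/(y^2 + y - 30)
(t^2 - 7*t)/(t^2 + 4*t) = (t - 7)/(t + 4)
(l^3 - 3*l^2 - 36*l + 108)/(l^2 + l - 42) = (l^2 + 3*l - 18)/(l + 7)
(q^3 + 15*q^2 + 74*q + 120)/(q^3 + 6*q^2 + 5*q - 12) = (q^2 + 11*q + 30)/(q^2 + 2*q - 3)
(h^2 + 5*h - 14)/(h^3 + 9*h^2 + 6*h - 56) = 1/(h + 4)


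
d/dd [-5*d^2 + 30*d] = 30 - 10*d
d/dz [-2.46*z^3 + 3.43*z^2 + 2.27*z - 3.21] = -7.38*z^2 + 6.86*z + 2.27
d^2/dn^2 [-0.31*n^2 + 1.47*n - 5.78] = -0.620000000000000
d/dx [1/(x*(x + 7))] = (-2*x - 7)/(x^2*(x^2 + 14*x + 49))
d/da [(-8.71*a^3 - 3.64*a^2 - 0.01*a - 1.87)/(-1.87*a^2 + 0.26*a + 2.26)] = (16.2877*a^4 - 4.5292*a^3 - 60.0189*a^2 - 23.4466*a + 0.4636)/(3.4969*a^4 - 0.9724*a^3 - 8.3848*a^2 + 1.1752*a + 5.1076)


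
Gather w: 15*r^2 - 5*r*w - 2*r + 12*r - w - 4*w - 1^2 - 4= 15*r^2 + 10*r + w*(-5*r - 5) - 5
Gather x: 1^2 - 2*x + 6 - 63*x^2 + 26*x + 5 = -63*x^2 + 24*x + 12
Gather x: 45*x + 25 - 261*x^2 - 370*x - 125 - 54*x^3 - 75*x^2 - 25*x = -54*x^3 - 336*x^2 - 350*x - 100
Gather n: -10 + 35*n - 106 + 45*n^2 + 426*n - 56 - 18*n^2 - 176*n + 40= 27*n^2 + 285*n - 132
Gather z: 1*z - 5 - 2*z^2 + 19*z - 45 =-2*z^2 + 20*z - 50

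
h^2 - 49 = (h - 7)*(h + 7)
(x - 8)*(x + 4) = x^2 - 4*x - 32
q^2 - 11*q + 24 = (q - 8)*(q - 3)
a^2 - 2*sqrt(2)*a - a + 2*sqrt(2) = (a - 1)*(a - 2*sqrt(2))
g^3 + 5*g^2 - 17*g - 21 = (g - 3)*(g + 1)*(g + 7)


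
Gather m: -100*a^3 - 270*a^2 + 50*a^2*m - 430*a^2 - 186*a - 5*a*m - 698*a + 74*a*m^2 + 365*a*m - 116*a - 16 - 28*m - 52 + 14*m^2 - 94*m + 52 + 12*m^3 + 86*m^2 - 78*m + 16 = -100*a^3 - 700*a^2 - 1000*a + 12*m^3 + m^2*(74*a + 100) + m*(50*a^2 + 360*a - 200)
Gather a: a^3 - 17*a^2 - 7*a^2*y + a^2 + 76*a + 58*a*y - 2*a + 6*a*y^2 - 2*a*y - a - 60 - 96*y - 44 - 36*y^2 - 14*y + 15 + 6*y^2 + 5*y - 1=a^3 + a^2*(-7*y - 16) + a*(6*y^2 + 56*y + 73) - 30*y^2 - 105*y - 90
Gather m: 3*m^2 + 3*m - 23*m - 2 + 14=3*m^2 - 20*m + 12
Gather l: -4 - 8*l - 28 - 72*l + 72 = 40 - 80*l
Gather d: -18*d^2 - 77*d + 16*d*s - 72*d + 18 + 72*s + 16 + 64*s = -18*d^2 + d*(16*s - 149) + 136*s + 34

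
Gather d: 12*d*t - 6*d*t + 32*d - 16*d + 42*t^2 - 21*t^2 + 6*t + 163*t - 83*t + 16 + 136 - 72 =d*(6*t + 16) + 21*t^2 + 86*t + 80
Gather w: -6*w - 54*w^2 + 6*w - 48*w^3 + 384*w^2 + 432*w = -48*w^3 + 330*w^2 + 432*w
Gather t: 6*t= 6*t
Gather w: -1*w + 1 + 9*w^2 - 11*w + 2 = 9*w^2 - 12*w + 3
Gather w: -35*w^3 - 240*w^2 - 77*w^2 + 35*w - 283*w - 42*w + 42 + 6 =-35*w^3 - 317*w^2 - 290*w + 48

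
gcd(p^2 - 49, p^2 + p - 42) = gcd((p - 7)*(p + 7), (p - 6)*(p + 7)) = p + 7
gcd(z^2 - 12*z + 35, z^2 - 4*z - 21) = z - 7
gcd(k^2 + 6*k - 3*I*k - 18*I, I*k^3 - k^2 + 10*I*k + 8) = 1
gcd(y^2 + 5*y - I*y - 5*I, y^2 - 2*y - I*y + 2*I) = y - I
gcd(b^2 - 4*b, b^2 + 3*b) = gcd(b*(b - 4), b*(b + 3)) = b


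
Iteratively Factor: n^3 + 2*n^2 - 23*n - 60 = (n - 5)*(n^2 + 7*n + 12) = (n - 5)*(n + 3)*(n + 4)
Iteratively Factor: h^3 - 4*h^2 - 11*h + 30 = (h + 3)*(h^2 - 7*h + 10) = (h - 2)*(h + 3)*(h - 5)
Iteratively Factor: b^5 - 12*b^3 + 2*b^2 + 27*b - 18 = (b - 3)*(b^4 + 3*b^3 - 3*b^2 - 7*b + 6) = (b - 3)*(b - 1)*(b^3 + 4*b^2 + b - 6) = (b - 3)*(b - 1)^2*(b^2 + 5*b + 6) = (b - 3)*(b - 1)^2*(b + 3)*(b + 2)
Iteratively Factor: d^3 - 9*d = (d)*(d^2 - 9) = d*(d - 3)*(d + 3)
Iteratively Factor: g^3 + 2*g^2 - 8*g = (g)*(g^2 + 2*g - 8) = g*(g + 4)*(g - 2)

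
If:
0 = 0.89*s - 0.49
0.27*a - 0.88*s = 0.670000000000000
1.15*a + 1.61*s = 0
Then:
No Solution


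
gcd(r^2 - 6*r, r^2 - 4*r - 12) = r - 6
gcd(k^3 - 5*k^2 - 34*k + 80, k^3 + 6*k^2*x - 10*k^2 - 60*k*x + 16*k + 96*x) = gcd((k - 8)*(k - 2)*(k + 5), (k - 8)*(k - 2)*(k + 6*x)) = k^2 - 10*k + 16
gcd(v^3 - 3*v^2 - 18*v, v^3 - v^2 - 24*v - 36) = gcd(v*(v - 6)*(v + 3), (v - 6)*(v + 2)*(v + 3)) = v^2 - 3*v - 18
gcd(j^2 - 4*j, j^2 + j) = j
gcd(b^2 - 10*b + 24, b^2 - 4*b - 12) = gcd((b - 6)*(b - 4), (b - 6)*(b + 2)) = b - 6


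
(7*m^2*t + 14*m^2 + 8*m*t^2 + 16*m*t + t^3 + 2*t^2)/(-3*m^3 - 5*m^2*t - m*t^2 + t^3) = (7*m*t + 14*m + t^2 + 2*t)/(-3*m^2 - 2*m*t + t^2)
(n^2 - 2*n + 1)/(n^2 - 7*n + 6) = (n - 1)/(n - 6)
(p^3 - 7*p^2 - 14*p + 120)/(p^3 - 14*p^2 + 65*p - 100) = (p^2 - 2*p - 24)/(p^2 - 9*p + 20)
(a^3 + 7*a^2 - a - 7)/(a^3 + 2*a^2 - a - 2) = (a + 7)/(a + 2)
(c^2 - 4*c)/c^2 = (c - 4)/c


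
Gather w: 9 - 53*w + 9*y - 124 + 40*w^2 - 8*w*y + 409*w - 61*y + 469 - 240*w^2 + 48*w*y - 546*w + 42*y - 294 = -200*w^2 + w*(40*y - 190) - 10*y + 60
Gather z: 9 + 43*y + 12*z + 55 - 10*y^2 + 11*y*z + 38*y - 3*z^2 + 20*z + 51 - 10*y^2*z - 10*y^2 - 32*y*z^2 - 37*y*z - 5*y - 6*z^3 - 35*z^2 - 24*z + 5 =-20*y^2 + 76*y - 6*z^3 + z^2*(-32*y - 38) + z*(-10*y^2 - 26*y + 8) + 120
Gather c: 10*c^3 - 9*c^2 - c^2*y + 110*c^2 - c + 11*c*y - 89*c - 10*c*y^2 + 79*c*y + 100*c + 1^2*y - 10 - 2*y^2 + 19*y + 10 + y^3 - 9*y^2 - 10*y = 10*c^3 + c^2*(101 - y) + c*(-10*y^2 + 90*y + 10) + y^3 - 11*y^2 + 10*y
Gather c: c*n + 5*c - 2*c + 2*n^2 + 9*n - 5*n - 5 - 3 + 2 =c*(n + 3) + 2*n^2 + 4*n - 6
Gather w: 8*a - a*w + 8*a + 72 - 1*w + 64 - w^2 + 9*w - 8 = 16*a - w^2 + w*(8 - a) + 128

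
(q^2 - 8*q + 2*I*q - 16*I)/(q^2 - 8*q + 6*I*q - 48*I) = (q + 2*I)/(q + 6*I)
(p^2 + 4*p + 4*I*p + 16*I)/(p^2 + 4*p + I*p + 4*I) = (p + 4*I)/(p + I)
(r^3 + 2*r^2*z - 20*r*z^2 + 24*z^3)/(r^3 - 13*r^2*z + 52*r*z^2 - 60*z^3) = (r^2 + 4*r*z - 12*z^2)/(r^2 - 11*r*z + 30*z^2)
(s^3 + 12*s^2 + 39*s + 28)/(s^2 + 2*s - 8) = (s^2 + 8*s + 7)/(s - 2)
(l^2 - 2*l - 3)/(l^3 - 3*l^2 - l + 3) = 1/(l - 1)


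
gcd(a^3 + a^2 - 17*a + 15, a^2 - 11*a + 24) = a - 3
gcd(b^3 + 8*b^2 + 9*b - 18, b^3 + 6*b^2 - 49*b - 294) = b + 6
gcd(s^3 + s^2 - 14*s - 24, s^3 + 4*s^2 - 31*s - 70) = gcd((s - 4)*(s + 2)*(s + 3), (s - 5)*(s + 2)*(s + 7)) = s + 2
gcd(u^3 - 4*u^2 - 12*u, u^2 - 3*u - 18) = u - 6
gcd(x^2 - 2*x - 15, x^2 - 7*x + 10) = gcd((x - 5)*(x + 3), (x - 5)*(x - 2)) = x - 5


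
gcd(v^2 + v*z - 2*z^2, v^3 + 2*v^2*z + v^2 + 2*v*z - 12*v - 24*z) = v + 2*z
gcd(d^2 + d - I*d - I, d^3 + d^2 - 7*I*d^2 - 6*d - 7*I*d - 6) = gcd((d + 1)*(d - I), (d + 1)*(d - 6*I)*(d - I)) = d^2 + d*(1 - I) - I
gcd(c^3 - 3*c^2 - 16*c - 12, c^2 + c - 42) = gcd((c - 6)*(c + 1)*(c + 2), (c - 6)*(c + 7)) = c - 6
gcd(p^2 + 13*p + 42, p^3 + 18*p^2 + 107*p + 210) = p^2 + 13*p + 42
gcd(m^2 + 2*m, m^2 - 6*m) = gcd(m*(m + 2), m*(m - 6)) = m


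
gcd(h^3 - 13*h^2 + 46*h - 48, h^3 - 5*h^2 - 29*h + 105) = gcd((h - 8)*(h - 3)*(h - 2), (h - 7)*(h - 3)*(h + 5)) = h - 3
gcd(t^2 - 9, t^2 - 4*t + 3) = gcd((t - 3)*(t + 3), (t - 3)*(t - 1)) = t - 3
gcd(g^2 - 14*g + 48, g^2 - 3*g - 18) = g - 6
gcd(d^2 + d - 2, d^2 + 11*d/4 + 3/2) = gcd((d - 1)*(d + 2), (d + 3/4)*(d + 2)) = d + 2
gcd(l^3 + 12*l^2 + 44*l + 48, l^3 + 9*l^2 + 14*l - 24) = l^2 + 10*l + 24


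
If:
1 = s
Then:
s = 1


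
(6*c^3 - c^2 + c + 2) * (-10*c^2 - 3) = -60*c^5 + 10*c^4 - 28*c^3 - 17*c^2 - 3*c - 6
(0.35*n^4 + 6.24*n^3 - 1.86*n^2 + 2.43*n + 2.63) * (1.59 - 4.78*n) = -1.673*n^5 - 29.2707*n^4 + 18.8124*n^3 - 14.5728*n^2 - 8.7077*n + 4.1817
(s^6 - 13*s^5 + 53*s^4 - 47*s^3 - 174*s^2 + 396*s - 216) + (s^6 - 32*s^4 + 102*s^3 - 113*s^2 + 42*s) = 2*s^6 - 13*s^5 + 21*s^4 + 55*s^3 - 287*s^2 + 438*s - 216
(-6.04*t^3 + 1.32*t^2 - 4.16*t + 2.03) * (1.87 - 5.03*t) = 30.3812*t^4 - 17.9344*t^3 + 23.3932*t^2 - 17.9901*t + 3.7961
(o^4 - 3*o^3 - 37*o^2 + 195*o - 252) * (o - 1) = o^5 - 4*o^4 - 34*o^3 + 232*o^2 - 447*o + 252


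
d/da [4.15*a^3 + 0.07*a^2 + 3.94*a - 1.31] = 12.45*a^2 + 0.14*a + 3.94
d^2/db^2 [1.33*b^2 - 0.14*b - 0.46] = 2.66000000000000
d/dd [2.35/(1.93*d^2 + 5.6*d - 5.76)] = (-9.071*d - 13.16)/(1.93*d^2 + 5.6*d - 5.76)^2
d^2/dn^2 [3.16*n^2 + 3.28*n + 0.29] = 6.32000000000000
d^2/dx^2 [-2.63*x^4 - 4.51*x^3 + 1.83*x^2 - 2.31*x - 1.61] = -31.56*x^2 - 27.06*x + 3.66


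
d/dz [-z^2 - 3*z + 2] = -2*z - 3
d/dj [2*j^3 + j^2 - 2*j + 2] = 6*j^2 + 2*j - 2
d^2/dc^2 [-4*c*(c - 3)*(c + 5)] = -24*c - 16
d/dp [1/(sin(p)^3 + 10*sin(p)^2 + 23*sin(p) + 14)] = (-20*sin(p) + 3*cos(p)^2 - 26)*cos(p)/(sin(p)^3 + 10*sin(p)^2 + 23*sin(p) + 14)^2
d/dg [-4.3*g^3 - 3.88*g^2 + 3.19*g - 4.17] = -12.9*g^2 - 7.76*g + 3.19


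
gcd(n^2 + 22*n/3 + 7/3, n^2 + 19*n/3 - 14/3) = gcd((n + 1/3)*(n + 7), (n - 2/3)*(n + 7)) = n + 7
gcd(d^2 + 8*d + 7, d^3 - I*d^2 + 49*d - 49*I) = 1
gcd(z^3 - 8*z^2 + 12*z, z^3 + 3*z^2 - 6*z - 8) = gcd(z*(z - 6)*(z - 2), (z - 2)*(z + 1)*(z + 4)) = z - 2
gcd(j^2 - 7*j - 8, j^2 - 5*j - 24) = j - 8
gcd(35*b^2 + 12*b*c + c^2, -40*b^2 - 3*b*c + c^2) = 5*b + c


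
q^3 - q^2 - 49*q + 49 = (q - 7)*(q - 1)*(q + 7)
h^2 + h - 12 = (h - 3)*(h + 4)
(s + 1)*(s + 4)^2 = s^3 + 9*s^2 + 24*s + 16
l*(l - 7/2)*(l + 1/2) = l^3 - 3*l^2 - 7*l/4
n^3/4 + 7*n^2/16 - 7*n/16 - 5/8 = (n/4 + 1/2)*(n - 5/4)*(n + 1)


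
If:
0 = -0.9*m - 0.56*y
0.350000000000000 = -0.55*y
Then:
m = 0.40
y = -0.64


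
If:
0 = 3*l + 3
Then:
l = -1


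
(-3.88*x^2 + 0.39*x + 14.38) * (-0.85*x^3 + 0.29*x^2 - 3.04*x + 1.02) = 3.298*x^5 - 1.4567*x^4 - 0.314700000000002*x^3 - 0.972999999999999*x^2 - 43.3174*x + 14.6676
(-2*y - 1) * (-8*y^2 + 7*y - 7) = 16*y^3 - 6*y^2 + 7*y + 7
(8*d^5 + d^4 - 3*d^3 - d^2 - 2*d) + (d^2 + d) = 8*d^5 + d^4 - 3*d^3 - d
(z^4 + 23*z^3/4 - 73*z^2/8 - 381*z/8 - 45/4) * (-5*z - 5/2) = -5*z^5 - 125*z^4/4 + 125*z^3/4 + 4175*z^2/16 + 2805*z/16 + 225/8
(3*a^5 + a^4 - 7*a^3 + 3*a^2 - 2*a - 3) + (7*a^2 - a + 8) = 3*a^5 + a^4 - 7*a^3 + 10*a^2 - 3*a + 5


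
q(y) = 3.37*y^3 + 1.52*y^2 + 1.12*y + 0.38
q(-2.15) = -28.49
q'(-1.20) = 12.03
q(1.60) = 19.87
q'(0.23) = 2.35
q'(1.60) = 31.87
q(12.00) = 6056.06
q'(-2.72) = 67.65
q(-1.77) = -15.53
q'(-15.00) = 2230.27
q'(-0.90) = 6.57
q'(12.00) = 1493.44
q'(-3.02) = 84.15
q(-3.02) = -81.96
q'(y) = 10.11*y^2 + 3.04*y + 1.12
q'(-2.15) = 41.32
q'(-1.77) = 27.41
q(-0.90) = -1.85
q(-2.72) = -59.24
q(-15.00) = -11048.17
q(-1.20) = -4.60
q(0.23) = 0.76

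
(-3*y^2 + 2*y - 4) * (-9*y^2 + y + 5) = 27*y^4 - 21*y^3 + 23*y^2 + 6*y - 20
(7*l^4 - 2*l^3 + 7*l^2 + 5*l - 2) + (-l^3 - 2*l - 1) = 7*l^4 - 3*l^3 + 7*l^2 + 3*l - 3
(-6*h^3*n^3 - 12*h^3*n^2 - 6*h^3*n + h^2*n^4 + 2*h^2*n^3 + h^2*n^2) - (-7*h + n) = -6*h^3*n^3 - 12*h^3*n^2 - 6*h^3*n + h^2*n^4 + 2*h^2*n^3 + h^2*n^2 + 7*h - n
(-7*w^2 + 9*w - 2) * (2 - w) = 7*w^3 - 23*w^2 + 20*w - 4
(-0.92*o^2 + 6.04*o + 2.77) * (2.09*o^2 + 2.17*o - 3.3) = -1.9228*o^4 + 10.6272*o^3 + 21.9321*o^2 - 13.9211*o - 9.141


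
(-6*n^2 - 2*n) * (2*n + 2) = -12*n^3 - 16*n^2 - 4*n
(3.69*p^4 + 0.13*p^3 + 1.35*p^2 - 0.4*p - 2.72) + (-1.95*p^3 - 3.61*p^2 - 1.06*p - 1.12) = 3.69*p^4 - 1.82*p^3 - 2.26*p^2 - 1.46*p - 3.84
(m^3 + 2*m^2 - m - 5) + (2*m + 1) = m^3 + 2*m^2 + m - 4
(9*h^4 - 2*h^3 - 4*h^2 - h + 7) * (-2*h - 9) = -18*h^5 - 77*h^4 + 26*h^3 + 38*h^2 - 5*h - 63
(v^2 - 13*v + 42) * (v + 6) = v^3 - 7*v^2 - 36*v + 252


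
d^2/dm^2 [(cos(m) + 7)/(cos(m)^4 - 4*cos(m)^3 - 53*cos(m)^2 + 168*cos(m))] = (-556*(1 - cos(m)^2)^2/cos(m)^3 + 12*sin(m)^6/cos(m)^3 + 3*cos(m)^3 + 121*cos(m)^2 - 1584*tan(m)^2 - 968 - 782/cos(m) + 1696/cos(m)^3)/((cos(m) - 8)^3*(cos(m) - 3)^3)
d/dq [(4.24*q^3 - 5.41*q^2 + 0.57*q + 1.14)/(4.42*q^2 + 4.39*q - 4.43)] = (18.7408*q^4 + 37.2272*q^3 - 82.6189*q^2 + 37.855*q - 7.5297)/(19.5364*q^4 + 38.8076*q^3 - 19.8891*q^2 - 38.8954*q + 19.6249)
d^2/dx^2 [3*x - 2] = 0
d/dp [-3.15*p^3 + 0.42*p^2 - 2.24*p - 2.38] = -9.45*p^2 + 0.84*p - 2.24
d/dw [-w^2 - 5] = -2*w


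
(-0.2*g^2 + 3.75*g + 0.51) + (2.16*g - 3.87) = -0.2*g^2 + 5.91*g - 3.36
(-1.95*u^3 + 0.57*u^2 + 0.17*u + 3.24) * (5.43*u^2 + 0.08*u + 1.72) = -10.5885*u^5 + 2.9391*u^4 - 2.3853*u^3 + 18.5872*u^2 + 0.5516*u + 5.5728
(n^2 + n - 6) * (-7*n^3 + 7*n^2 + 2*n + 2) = -7*n^5 + 51*n^3 - 38*n^2 - 10*n - 12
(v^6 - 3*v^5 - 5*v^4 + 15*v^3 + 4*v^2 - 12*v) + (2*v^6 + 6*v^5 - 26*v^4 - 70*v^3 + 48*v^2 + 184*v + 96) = 3*v^6 + 3*v^5 - 31*v^4 - 55*v^3 + 52*v^2 + 172*v + 96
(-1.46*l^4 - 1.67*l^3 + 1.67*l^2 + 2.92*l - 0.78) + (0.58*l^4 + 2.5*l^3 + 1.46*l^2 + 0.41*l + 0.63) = -0.88*l^4 + 0.83*l^3 + 3.13*l^2 + 3.33*l - 0.15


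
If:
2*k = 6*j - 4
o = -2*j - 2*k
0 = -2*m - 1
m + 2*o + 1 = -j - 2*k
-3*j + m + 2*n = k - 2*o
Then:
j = 1/2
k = -1/2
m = -1/2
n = 3/4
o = 0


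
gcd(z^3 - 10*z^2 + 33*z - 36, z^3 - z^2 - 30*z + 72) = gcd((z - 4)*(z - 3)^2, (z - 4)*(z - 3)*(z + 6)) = z^2 - 7*z + 12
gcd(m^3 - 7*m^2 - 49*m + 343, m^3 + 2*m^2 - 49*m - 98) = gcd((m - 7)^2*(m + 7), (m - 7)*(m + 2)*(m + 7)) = m^2 - 49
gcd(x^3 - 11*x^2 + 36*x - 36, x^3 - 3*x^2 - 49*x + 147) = x - 3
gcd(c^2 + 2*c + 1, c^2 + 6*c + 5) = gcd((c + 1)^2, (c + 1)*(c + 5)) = c + 1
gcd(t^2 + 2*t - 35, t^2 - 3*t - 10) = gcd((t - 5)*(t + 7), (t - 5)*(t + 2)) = t - 5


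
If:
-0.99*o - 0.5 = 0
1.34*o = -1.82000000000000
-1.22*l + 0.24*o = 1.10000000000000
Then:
No Solution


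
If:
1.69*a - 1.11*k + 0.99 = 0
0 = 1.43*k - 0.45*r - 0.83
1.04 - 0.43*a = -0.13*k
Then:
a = 4.98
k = 8.48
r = 25.09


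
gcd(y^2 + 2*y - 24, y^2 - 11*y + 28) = y - 4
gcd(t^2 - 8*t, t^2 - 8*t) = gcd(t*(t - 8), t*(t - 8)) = t^2 - 8*t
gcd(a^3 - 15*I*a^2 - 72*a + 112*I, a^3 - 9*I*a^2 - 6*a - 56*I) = a^2 - 11*I*a - 28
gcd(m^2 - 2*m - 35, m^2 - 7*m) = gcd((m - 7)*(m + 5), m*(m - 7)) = m - 7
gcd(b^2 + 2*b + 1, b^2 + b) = b + 1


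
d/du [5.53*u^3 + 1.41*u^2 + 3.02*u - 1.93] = 16.59*u^2 + 2.82*u + 3.02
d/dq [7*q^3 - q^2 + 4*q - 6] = 21*q^2 - 2*q + 4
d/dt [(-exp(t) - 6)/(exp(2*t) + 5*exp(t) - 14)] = ((exp(t) + 6)*(2*exp(t) + 5) - exp(2*t) - 5*exp(t) + 14)*exp(t)/(exp(2*t) + 5*exp(t) - 14)^2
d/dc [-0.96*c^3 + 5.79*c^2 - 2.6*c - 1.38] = -2.88*c^2 + 11.58*c - 2.6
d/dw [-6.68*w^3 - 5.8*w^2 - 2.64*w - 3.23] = -20.04*w^2 - 11.6*w - 2.64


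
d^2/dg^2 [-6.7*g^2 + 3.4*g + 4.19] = -13.4000000000000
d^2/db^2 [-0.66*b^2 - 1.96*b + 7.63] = -1.32000000000000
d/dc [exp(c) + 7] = exp(c)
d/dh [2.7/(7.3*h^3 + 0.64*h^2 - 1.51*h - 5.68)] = (-59.13*h^2 - 3.456*h + 4.077)/(7.3*h^3 + 0.64*h^2 - 1.51*h - 5.68)^2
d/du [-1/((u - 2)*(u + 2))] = 2*u/((u - 2)^2*(u + 2)^2)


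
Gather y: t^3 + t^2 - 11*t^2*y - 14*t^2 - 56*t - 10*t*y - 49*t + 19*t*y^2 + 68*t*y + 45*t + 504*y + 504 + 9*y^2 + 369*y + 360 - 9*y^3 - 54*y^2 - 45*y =t^3 - 13*t^2 - 60*t - 9*y^3 + y^2*(19*t - 45) + y*(-11*t^2 + 58*t + 828) + 864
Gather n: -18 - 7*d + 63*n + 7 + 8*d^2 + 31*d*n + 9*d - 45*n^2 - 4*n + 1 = 8*d^2 + 2*d - 45*n^2 + n*(31*d + 59) - 10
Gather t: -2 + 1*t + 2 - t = 0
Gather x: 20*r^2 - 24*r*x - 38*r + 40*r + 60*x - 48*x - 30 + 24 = 20*r^2 + 2*r + x*(12 - 24*r) - 6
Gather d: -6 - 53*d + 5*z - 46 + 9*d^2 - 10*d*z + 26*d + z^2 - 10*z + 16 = 9*d^2 + d*(-10*z - 27) + z^2 - 5*z - 36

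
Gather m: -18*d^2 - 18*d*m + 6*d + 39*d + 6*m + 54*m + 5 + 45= -18*d^2 + 45*d + m*(60 - 18*d) + 50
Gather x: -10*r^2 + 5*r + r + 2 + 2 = -10*r^2 + 6*r + 4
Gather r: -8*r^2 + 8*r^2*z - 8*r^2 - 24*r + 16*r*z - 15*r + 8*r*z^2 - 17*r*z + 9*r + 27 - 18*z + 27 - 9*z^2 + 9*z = r^2*(8*z - 16) + r*(8*z^2 - z - 30) - 9*z^2 - 9*z + 54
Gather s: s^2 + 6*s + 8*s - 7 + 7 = s^2 + 14*s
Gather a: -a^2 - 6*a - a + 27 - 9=-a^2 - 7*a + 18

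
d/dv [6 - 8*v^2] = -16*v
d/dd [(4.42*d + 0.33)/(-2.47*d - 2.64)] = (-26.808639*d - 28.653768)/(2.47*d + 2.64)^3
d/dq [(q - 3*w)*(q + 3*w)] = 2*q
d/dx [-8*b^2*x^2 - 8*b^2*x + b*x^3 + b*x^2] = b*(-16*b*x - 8*b + 3*x^2 + 2*x)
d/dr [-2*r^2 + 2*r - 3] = 2 - 4*r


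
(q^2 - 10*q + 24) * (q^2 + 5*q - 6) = q^4 - 5*q^3 - 32*q^2 + 180*q - 144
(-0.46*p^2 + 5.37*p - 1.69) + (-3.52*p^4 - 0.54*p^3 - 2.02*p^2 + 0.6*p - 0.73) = -3.52*p^4 - 0.54*p^3 - 2.48*p^2 + 5.97*p - 2.42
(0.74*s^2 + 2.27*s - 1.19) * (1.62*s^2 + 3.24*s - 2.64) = 1.1988*s^4 + 6.075*s^3 + 3.4734*s^2 - 9.8484*s + 3.1416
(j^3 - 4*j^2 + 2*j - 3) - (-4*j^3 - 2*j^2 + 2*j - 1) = 5*j^3 - 2*j^2 - 2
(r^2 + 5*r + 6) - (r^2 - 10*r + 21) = 15*r - 15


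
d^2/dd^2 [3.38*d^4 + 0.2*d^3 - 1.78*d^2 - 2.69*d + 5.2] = 40.56*d^2 + 1.2*d - 3.56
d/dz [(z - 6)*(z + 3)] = 2*z - 3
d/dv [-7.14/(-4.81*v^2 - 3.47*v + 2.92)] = (-68.6868*v - 24.7758)/(4.81*v^2 + 3.47*v - 2.92)^2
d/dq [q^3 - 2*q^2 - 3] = q*(3*q - 4)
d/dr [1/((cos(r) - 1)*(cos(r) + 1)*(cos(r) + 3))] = (-3 + 6*cos(r)/sin(r)^2 + 2/sin(r)^2)/((cos(r) + 3)^2*sin(r))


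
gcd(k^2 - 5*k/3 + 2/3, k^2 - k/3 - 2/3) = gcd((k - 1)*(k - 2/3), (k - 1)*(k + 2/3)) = k - 1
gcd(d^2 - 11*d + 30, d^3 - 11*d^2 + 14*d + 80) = d - 5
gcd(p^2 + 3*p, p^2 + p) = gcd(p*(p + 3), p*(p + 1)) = p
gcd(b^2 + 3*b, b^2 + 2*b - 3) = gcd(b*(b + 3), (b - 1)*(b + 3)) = b + 3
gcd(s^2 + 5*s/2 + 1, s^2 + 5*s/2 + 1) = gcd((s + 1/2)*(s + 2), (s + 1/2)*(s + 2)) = s^2 + 5*s/2 + 1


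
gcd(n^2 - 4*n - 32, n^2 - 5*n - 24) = n - 8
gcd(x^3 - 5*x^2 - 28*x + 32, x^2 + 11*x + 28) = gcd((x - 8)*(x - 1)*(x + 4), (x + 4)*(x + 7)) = x + 4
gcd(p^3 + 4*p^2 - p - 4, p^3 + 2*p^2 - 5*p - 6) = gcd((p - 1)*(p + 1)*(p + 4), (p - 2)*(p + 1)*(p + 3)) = p + 1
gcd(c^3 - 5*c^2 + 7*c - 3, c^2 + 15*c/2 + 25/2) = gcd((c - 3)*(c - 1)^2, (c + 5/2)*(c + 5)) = 1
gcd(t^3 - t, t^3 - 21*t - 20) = t + 1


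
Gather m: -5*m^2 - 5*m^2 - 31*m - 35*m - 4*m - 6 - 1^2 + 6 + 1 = -10*m^2 - 70*m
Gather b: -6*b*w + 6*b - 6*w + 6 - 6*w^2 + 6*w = b*(6 - 6*w) - 6*w^2 + 6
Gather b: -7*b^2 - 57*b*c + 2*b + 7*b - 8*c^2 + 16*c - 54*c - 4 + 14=-7*b^2 + b*(9 - 57*c) - 8*c^2 - 38*c + 10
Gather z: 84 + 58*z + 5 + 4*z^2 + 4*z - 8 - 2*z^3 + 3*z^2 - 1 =-2*z^3 + 7*z^2 + 62*z + 80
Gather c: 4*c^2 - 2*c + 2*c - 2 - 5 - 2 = 4*c^2 - 9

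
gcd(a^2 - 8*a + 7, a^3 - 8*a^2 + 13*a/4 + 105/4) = a - 7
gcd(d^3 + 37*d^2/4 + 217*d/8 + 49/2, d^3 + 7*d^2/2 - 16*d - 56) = d^2 + 15*d/2 + 14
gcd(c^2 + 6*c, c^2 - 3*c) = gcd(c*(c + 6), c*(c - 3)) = c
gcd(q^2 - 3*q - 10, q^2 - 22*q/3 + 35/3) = q - 5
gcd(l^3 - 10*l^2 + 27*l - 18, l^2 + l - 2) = l - 1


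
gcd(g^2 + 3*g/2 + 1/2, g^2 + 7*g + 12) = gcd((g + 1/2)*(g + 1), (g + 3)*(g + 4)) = 1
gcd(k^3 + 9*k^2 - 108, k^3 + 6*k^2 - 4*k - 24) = k + 6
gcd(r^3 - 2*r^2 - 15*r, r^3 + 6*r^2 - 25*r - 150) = r - 5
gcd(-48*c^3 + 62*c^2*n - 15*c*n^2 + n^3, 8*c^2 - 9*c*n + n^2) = 8*c^2 - 9*c*n + n^2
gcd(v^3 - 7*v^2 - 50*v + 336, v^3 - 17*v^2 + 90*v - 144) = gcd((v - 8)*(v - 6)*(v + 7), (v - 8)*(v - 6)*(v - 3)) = v^2 - 14*v + 48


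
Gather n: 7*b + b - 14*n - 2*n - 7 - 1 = 8*b - 16*n - 8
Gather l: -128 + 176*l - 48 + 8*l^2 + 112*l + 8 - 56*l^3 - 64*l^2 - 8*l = -56*l^3 - 56*l^2 + 280*l - 168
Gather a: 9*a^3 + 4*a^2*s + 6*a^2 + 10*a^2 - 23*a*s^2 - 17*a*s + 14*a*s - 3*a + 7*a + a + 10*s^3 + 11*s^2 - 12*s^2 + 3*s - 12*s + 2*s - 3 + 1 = 9*a^3 + a^2*(4*s + 16) + a*(-23*s^2 - 3*s + 5) + 10*s^3 - s^2 - 7*s - 2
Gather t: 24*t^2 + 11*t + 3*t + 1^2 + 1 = 24*t^2 + 14*t + 2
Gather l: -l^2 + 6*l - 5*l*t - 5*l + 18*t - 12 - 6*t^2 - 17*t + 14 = -l^2 + l*(1 - 5*t) - 6*t^2 + t + 2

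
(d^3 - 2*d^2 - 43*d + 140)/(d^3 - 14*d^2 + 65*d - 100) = (d + 7)/(d - 5)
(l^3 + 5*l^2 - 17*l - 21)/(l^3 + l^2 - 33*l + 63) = (l + 1)/(l - 3)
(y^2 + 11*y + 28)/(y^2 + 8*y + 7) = (y + 4)/(y + 1)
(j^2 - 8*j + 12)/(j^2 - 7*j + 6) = (j - 2)/(j - 1)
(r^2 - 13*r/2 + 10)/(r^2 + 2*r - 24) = (r - 5/2)/(r + 6)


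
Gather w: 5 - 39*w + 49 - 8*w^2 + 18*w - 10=-8*w^2 - 21*w + 44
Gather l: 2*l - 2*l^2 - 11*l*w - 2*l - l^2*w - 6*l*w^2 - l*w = l^2*(-w - 2) + l*(-6*w^2 - 12*w)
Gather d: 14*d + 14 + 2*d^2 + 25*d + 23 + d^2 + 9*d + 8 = 3*d^2 + 48*d + 45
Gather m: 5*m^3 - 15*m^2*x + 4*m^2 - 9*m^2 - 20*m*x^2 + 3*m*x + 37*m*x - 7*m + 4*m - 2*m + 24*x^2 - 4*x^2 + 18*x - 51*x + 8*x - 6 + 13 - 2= 5*m^3 + m^2*(-15*x - 5) + m*(-20*x^2 + 40*x - 5) + 20*x^2 - 25*x + 5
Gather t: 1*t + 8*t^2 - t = 8*t^2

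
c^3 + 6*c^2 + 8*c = c*(c + 2)*(c + 4)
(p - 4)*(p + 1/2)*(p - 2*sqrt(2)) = p^3 - 7*p^2/2 - 2*sqrt(2)*p^2 - 2*p + 7*sqrt(2)*p + 4*sqrt(2)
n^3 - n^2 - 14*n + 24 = (n - 3)*(n - 2)*(n + 4)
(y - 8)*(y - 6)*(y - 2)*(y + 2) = y^4 - 14*y^3 + 44*y^2 + 56*y - 192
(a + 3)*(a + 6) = a^2 + 9*a + 18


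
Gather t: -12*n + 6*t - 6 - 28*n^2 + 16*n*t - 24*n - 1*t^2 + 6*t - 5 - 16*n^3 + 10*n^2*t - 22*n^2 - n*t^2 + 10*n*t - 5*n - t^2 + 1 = -16*n^3 - 50*n^2 - 41*n + t^2*(-n - 2) + t*(10*n^2 + 26*n + 12) - 10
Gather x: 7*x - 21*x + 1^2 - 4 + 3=-14*x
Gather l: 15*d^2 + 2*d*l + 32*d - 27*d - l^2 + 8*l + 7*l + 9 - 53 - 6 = 15*d^2 + 5*d - l^2 + l*(2*d + 15) - 50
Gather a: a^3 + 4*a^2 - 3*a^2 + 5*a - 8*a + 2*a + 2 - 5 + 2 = a^3 + a^2 - a - 1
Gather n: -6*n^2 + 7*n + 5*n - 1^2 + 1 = -6*n^2 + 12*n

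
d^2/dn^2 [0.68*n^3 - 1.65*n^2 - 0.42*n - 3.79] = 4.08*n - 3.3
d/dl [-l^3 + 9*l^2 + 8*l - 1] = -3*l^2 + 18*l + 8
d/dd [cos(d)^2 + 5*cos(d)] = -(2*cos(d) + 5)*sin(d)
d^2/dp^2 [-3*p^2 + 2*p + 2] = -6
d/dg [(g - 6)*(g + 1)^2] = (g + 1)*(3*g - 11)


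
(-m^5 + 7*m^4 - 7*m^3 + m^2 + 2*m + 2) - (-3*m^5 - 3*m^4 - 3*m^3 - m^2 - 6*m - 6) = 2*m^5 + 10*m^4 - 4*m^3 + 2*m^2 + 8*m + 8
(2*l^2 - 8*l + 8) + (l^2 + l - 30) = 3*l^2 - 7*l - 22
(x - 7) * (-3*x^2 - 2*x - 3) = -3*x^3 + 19*x^2 + 11*x + 21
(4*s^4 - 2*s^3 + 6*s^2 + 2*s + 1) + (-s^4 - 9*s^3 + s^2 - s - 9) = 3*s^4 - 11*s^3 + 7*s^2 + s - 8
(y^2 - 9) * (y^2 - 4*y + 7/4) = y^4 - 4*y^3 - 29*y^2/4 + 36*y - 63/4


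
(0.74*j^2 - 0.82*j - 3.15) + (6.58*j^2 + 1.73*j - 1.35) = 7.32*j^2 + 0.91*j - 4.5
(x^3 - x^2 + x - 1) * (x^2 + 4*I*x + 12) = x^5 - x^4 + 4*I*x^4 + 13*x^3 - 4*I*x^3 - 13*x^2 + 4*I*x^2 + 12*x - 4*I*x - 12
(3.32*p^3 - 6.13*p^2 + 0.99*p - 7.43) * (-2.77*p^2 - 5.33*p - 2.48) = -9.1964*p^5 - 0.715499999999999*p^4 + 21.697*p^3 + 30.5068*p^2 + 37.1467*p + 18.4264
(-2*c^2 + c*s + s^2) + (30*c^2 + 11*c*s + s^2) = 28*c^2 + 12*c*s + 2*s^2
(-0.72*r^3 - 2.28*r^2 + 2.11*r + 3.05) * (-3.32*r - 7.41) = 2.3904*r^4 + 12.9048*r^3 + 9.8896*r^2 - 25.7611*r - 22.6005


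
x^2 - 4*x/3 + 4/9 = (x - 2/3)^2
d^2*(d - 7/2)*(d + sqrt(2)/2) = d^4 - 7*d^3/2 + sqrt(2)*d^3/2 - 7*sqrt(2)*d^2/4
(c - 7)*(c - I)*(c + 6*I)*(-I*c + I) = -I*c^4 + 5*c^3 + 8*I*c^3 - 40*c^2 - 13*I*c^2 + 35*c + 48*I*c - 42*I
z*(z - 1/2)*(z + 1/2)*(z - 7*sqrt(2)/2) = z^4 - 7*sqrt(2)*z^3/2 - z^2/4 + 7*sqrt(2)*z/8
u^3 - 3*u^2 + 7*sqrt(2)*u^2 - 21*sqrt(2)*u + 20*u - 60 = (u - 3)*(u + 2*sqrt(2))*(u + 5*sqrt(2))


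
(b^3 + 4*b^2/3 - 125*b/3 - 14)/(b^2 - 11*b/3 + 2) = (3*b^3 + 4*b^2 - 125*b - 42)/(3*b^2 - 11*b + 6)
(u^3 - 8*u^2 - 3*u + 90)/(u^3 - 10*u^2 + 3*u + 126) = (u - 5)/(u - 7)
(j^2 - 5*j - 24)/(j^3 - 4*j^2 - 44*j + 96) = (j + 3)/(j^2 + 4*j - 12)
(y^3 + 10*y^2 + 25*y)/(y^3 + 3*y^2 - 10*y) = (y + 5)/(y - 2)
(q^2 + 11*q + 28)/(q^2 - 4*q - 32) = (q + 7)/(q - 8)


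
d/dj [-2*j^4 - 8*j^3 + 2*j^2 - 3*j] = -8*j^3 - 24*j^2 + 4*j - 3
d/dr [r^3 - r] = 3*r^2 - 1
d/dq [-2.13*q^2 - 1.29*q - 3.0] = -4.26*q - 1.29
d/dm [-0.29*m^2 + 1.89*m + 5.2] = 1.89 - 0.58*m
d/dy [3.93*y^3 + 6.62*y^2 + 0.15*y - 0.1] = 11.79*y^2 + 13.24*y + 0.15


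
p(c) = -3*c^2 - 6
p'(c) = -6*c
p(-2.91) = -31.40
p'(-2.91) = 17.46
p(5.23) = -88.06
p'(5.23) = -31.38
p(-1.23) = -10.54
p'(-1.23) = 7.38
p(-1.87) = -16.49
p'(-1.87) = 11.22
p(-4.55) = -68.11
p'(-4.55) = 27.30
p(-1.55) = -13.21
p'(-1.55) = 9.30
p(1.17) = -10.11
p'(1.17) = -7.02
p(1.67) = -14.37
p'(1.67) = -10.02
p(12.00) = -438.00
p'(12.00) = -72.00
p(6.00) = -114.00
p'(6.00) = -36.00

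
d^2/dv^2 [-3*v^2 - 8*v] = -6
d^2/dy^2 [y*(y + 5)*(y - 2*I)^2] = 12*y^2 + y*(30 - 24*I) - 8 - 40*I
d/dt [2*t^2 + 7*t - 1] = 4*t + 7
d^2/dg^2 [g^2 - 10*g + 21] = 2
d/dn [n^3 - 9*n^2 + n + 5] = 3*n^2 - 18*n + 1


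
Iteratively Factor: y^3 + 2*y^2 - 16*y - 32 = (y + 2)*(y^2 - 16) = (y - 4)*(y + 2)*(y + 4)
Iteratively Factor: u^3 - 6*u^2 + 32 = (u + 2)*(u^2 - 8*u + 16) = (u - 4)*(u + 2)*(u - 4)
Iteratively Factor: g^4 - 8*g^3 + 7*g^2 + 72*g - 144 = (g - 3)*(g^3 - 5*g^2 - 8*g + 48) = (g - 3)*(g + 3)*(g^2 - 8*g + 16) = (g - 4)*(g - 3)*(g + 3)*(g - 4)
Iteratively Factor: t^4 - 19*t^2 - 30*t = (t - 5)*(t^3 + 5*t^2 + 6*t) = (t - 5)*(t + 3)*(t^2 + 2*t) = (t - 5)*(t + 2)*(t + 3)*(t)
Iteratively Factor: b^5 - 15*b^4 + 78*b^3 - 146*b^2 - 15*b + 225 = (b - 5)*(b^4 - 10*b^3 + 28*b^2 - 6*b - 45) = (b - 5)*(b - 3)*(b^3 - 7*b^2 + 7*b + 15) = (b - 5)^2*(b - 3)*(b^2 - 2*b - 3) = (b - 5)^2*(b - 3)^2*(b + 1)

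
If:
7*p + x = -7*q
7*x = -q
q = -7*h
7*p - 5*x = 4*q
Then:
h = 0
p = 0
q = 0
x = 0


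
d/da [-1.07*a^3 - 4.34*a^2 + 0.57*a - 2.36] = -3.21*a^2 - 8.68*a + 0.57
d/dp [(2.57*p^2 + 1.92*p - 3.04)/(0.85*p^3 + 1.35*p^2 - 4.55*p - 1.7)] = (-2.1845*p^4 - 3.264*p^3 - 6.5335*p^2 - 0.529999999999998*p - 17.096)/(0.7225*p^6 + 2.295*p^5 - 5.9125*p^4 - 15.175*p^3 + 16.1125*p^2 + 15.47*p + 2.89)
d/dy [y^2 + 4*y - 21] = 2*y + 4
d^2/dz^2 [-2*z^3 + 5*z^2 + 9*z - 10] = 10 - 12*z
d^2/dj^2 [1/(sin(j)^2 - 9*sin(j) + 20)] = (-4*sin(j)^4 + 27*sin(j)^3 + 5*sin(j)^2 - 234*sin(j) + 122)/(sin(j)^2 - 9*sin(j) + 20)^3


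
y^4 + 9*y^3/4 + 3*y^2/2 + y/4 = y*(y + 1/4)*(y + 1)^2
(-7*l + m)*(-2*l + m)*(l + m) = 14*l^3 + 5*l^2*m - 8*l*m^2 + m^3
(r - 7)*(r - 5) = r^2 - 12*r + 35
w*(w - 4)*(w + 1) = w^3 - 3*w^2 - 4*w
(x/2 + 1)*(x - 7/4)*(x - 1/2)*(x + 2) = x^4/2 + 7*x^3/8 - 33*x^2/16 - 11*x/4 + 7/4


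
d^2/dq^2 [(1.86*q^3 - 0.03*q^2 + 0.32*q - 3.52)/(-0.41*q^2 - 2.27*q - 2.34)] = (4.44089209850063e-16*q^5 + 3.5527136788005e-15*q^4 - 15.763246*q^3 - 55.902108*q^2 - 39.609264*q + 33.250328)/(0.068921*q^6 + 1.144761*q^5 + 7.518129*q^4 + 24.764111*q^3 + 42.908346*q^2 + 37.288836*q + 12.812904)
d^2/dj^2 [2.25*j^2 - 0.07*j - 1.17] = 4.50000000000000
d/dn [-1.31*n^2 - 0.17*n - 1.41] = -2.62*n - 0.17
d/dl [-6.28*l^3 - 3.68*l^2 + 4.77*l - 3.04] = -18.84*l^2 - 7.36*l + 4.77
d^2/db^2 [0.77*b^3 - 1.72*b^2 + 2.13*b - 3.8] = 4.62*b - 3.44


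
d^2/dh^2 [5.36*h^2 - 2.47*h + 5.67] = 10.7200000000000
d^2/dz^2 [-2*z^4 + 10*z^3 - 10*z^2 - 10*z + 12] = -24*z^2 + 60*z - 20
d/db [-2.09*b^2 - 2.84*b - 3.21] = -4.18*b - 2.84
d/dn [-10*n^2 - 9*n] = -20*n - 9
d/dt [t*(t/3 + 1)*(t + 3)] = (t + 1)*(t + 3)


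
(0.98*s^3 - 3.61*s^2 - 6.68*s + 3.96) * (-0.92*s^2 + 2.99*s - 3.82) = -0.9016*s^5 + 6.2514*s^4 - 8.3919*s^3 - 9.8262*s^2 + 37.358*s - 15.1272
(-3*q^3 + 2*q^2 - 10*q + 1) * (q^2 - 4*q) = -3*q^5 + 14*q^4 - 18*q^3 + 41*q^2 - 4*q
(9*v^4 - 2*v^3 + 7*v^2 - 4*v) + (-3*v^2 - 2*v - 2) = 9*v^4 - 2*v^3 + 4*v^2 - 6*v - 2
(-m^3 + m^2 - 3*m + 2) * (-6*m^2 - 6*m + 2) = 6*m^5 + 10*m^3 + 8*m^2 - 18*m + 4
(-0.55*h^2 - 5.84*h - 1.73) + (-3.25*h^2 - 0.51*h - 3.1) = -3.8*h^2 - 6.35*h - 4.83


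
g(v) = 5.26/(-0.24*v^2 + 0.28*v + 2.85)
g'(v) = 5.26*(0.48*v - 0.28)/(-0.24*v^2 + 0.28*v + 2.85)^2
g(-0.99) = 2.25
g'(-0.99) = -0.73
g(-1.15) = 2.38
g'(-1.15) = -0.90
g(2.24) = 2.31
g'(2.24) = 0.81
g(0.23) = 1.81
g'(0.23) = -0.11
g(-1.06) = 2.30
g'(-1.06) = -0.80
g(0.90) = 1.81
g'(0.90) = 0.09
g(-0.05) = 1.86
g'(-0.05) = -0.20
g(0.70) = 1.80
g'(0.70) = 0.03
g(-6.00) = -0.70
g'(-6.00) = -0.30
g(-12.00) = -0.15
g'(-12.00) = -0.03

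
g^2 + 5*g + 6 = (g + 2)*(g + 3)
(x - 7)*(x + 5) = x^2 - 2*x - 35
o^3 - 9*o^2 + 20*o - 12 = (o - 6)*(o - 2)*(o - 1)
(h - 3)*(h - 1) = h^2 - 4*h + 3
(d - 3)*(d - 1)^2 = d^3 - 5*d^2 + 7*d - 3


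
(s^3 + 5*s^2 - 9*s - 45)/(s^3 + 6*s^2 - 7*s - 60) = (s + 3)/(s + 4)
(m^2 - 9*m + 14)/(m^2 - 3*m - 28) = (m - 2)/(m + 4)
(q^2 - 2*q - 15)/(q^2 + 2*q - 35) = (q + 3)/(q + 7)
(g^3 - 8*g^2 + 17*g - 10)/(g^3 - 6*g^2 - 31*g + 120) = (g^3 - 8*g^2 + 17*g - 10)/(g^3 - 6*g^2 - 31*g + 120)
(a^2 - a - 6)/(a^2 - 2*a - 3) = (a + 2)/(a + 1)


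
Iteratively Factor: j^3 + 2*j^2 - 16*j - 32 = (j + 2)*(j^2 - 16) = (j + 2)*(j + 4)*(j - 4)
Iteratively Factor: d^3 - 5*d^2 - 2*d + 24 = (d - 4)*(d^2 - d - 6) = (d - 4)*(d + 2)*(d - 3)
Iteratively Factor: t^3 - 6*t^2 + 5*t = (t - 1)*(t^2 - 5*t) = t*(t - 1)*(t - 5)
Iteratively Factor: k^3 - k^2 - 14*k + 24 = (k + 4)*(k^2 - 5*k + 6) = (k - 2)*(k + 4)*(k - 3)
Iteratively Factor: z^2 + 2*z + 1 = (z + 1)*(z + 1)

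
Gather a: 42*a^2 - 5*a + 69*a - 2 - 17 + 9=42*a^2 + 64*a - 10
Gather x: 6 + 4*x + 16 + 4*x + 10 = 8*x + 32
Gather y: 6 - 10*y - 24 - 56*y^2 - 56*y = -56*y^2 - 66*y - 18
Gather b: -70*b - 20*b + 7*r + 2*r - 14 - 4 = -90*b + 9*r - 18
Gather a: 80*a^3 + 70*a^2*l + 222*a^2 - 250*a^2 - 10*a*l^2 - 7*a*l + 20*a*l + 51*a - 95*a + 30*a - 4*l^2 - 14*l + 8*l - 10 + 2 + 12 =80*a^3 + a^2*(70*l - 28) + a*(-10*l^2 + 13*l - 14) - 4*l^2 - 6*l + 4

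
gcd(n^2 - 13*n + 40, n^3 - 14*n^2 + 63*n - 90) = n - 5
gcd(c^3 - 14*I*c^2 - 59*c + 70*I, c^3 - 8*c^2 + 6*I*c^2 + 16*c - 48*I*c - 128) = c - 2*I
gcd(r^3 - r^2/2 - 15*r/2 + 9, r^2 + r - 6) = r^2 + r - 6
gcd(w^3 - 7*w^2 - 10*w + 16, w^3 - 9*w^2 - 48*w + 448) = w - 8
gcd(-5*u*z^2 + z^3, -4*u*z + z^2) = z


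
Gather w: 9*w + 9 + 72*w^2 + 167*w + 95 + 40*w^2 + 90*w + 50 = 112*w^2 + 266*w + 154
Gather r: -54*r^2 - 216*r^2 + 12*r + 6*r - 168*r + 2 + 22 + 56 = -270*r^2 - 150*r + 80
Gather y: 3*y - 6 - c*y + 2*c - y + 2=2*c + y*(2 - c) - 4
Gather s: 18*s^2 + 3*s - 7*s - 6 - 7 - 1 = 18*s^2 - 4*s - 14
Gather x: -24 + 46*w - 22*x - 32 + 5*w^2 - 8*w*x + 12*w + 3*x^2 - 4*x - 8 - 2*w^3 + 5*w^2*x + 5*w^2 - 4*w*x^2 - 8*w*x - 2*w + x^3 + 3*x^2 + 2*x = -2*w^3 + 10*w^2 + 56*w + x^3 + x^2*(6 - 4*w) + x*(5*w^2 - 16*w - 24) - 64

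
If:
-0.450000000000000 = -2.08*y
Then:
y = 0.22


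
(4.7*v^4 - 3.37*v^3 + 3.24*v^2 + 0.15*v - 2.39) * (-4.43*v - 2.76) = -20.821*v^5 + 1.9571*v^4 - 5.052*v^3 - 9.6069*v^2 + 10.1737*v + 6.5964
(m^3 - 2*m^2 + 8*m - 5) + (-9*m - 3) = m^3 - 2*m^2 - m - 8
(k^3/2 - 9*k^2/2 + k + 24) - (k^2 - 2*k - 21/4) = k^3/2 - 11*k^2/2 + 3*k + 117/4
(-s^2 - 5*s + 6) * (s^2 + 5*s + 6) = -s^4 - 10*s^3 - 25*s^2 + 36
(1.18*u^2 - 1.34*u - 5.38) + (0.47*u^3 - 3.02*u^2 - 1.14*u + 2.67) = 0.47*u^3 - 1.84*u^2 - 2.48*u - 2.71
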